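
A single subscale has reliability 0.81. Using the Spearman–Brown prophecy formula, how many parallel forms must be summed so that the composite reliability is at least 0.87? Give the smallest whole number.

2

k ≥ ρ*(1−ρ₁)/(ρ₁(1−ρ*)) = 0.87·0.19 / (0.81·0.13) = 1.570.
Smallest integer k = 2.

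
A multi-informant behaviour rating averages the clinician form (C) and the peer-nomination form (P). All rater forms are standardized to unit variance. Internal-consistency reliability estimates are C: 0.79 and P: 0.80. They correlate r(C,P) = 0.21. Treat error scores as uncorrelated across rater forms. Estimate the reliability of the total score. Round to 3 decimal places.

Var(C+P) = 2 + 2·[0.21] = 2 + 0.42 = 2.42.
Because errors are independent across components, Cov(Tᵢ,Tⱼ) = Cov(Xᵢ,Xⱼ); the off-diagonal part of the true-score variance is the same as above.
True-score variance = [0.79 + 0.80] + 0.42 = 1.59 + 0.42 = 2.01.
Reliability = 2.01 / 2.42 = 0.831.

0.831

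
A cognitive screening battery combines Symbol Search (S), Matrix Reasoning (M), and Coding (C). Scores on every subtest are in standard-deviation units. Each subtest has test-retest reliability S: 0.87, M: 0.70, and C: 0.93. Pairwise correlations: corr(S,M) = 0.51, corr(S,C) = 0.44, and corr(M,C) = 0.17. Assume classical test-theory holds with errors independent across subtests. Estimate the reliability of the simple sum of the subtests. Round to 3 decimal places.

Var(S+M+C) = 3 + 2·[0.51 + 0.44 + 0.17] = 3 + 2.24 = 5.24.
Because errors are independent across components, Cov(Tᵢ,Tⱼ) = Cov(Xᵢ,Xⱼ); the off-diagonal part of the true-score variance is the same as above.
True-score variance = [0.87 + 0.70 + 0.93] + 2.24 = 2.5 + 2.24 = 4.74.
Reliability = 4.74 / 5.24 = 0.905.

0.905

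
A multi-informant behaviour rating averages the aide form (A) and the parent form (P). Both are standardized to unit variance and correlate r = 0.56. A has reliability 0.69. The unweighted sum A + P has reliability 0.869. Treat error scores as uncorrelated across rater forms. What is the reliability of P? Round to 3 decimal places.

0.901

Var(A+P) = 2 + 2·0.56 = 3.120.
True-score variance = ρ_A + ρ_P + 2·0.56, so 0.869 = (0.69 + ρ_P + 1.12) / 3.120.
ρ_P = 0.869·3.120 − 0.69 − 1.12 = 0.901.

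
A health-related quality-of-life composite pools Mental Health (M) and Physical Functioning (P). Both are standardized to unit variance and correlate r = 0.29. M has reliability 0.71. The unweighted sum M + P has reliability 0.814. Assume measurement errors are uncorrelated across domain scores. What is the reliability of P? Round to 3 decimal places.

0.810

Var(M+P) = 2 + 2·0.29 = 2.580.
True-score variance = ρ_M + ρ_P + 2·0.29, so 0.814 = (0.71 + ρ_P + 0.58) / 2.580.
ρ_P = 0.814·2.580 − 0.71 − 0.58 = 0.810.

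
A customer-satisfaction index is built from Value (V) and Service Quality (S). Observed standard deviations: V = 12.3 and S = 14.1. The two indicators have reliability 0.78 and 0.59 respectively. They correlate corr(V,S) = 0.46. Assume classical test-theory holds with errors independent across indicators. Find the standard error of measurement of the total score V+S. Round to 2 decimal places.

Var(total) = 350.1 + 159.556 = 509.656.
True-score variance = 235.304 + 159.556 = 394.86, so reliability = 0.7748.
Error variance = 509.656 − 394.86 = 114.796; SEM = √114.796 = 10.71.

10.71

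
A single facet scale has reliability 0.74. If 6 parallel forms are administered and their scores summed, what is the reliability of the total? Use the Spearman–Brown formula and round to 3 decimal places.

ρ_k = kρ / (1 + (k−1)ρ) = 6·0.74 / (1 + 5·0.74) = 4.440 / 4.700 = 0.945.

0.945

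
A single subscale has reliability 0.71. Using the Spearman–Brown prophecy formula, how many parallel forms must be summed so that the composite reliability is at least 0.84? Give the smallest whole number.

3

k ≥ ρ*(1−ρ₁)/(ρ₁(1−ρ*)) = 0.84·0.29 / (0.71·0.16) = 2.144.
Smallest integer k = 3.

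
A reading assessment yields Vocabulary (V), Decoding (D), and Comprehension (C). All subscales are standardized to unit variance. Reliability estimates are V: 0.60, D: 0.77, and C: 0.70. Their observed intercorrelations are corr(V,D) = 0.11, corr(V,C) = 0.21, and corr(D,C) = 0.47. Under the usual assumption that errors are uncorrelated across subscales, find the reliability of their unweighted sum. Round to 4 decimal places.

Var(V+D+C) = 3 + 2·[0.11 + 0.21 + 0.47] = 3 + 1.58 = 4.58.
Because errors are independent across components, Cov(Tᵢ,Tⱼ) = Cov(Xᵢ,Xⱼ); the off-diagonal part of the true-score variance is the same as above.
True-score variance = [0.60 + 0.77 + 0.70] + 1.58 = 2.07 + 1.58 = 3.65.
Reliability = 3.65 / 4.58 = 0.7969.

0.7969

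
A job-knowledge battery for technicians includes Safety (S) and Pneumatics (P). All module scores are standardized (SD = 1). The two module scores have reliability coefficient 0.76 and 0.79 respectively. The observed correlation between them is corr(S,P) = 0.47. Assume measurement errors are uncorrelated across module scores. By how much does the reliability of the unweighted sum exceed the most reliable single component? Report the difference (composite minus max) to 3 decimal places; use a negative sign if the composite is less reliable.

Var(sum) = 2 + 0.94 = 2.94; true-score variance = 1.55 + 0.94 = 2.49; composite reliability = 0.8469.
Max component reliability = 0.7900.
Difference = 0.8469 − 0.7900 = 0.057.

0.057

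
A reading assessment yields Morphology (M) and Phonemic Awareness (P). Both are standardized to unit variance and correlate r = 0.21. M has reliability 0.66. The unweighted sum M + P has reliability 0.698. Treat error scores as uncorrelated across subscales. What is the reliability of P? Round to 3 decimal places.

0.609

Var(M+P) = 2 + 2·0.21 = 2.420.
True-score variance = ρ_M + ρ_P + 2·0.21, so 0.698 = (0.66 + ρ_P + 0.42) / 2.420.
ρ_P = 0.698·2.420 − 0.66 − 0.42 = 0.609.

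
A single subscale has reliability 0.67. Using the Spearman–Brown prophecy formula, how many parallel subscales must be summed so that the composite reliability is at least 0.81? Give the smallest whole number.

k ≥ ρ*(1−ρ₁)/(ρ₁(1−ρ*)) = 0.81·0.33 / (0.67·0.19) = 2.100.
Smallest integer k = 3.

3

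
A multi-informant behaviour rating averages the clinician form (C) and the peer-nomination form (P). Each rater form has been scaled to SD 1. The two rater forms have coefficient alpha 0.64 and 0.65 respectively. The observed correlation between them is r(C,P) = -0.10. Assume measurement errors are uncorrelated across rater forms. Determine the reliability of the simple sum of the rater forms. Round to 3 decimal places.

0.606

Var(C+P) = 2 + 2·[(-0.10)] = 2 − 0.2 = 1.8.
With uncorrelated errors the cross-covariances are all true-score covariance, so they carry over unchanged; only the diagonal terms shrink to ρᵢσᵢ².
True-score variance = [0.64 + 0.65] − 0.2 = 1.29 − 0.2 = 1.09.
Reliability = 1.09 / 1.8 = 0.606.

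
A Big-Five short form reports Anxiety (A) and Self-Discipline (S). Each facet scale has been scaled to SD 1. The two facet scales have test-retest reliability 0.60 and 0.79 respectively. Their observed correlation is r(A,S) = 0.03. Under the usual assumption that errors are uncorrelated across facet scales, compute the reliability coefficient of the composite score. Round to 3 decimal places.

Var(A+S) = 2 + 2·[0.03] = 2 + 0.06 = 2.06.
Under uncorrelated errors the observed covariances equal the true-score covariances, so only the own-variance terms attenuate.
True-score variance = [0.60 + 0.79] + 0.06 = 1.39 + 0.06 = 1.45.
Reliability = 1.45 / 2.06 = 0.704.

0.704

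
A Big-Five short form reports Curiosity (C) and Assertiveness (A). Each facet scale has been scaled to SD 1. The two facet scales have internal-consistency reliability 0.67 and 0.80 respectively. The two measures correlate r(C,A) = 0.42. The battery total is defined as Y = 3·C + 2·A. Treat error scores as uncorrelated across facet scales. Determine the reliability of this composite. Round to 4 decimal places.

Var(Y) = 3² + 2² + 2·[6·0.42] = 13 + 5.04 = 18.04.
With uncorrelated errors the cross-covariances are all true-score covariance, so they carry over unchanged; only the diagonal terms shrink to ρᵢσᵢ².
True-score variance = [3²·0.67 + 2²·0.80] + 5.04 = 9.23 + 5.04 = 14.27.
Reliability = 14.27 / 18.04 = 0.7910.

0.7910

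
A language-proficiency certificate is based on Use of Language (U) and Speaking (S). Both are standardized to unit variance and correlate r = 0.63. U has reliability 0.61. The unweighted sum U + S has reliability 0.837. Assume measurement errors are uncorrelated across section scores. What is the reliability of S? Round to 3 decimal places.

0.859

Var(U+S) = 2 + 2·0.63 = 3.260.
True-score variance = ρ_U + ρ_S + 2·0.63, so 0.837 = (0.61 + ρ_S + 1.26) / 3.260.
ρ_S = 0.837·3.260 − 0.61 − 1.26 = 0.859.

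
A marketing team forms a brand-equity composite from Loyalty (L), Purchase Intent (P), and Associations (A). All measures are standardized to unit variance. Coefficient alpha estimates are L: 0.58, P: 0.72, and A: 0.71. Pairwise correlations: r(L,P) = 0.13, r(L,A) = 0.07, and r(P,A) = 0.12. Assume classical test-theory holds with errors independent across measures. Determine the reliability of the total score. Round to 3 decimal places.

Var(L+P+A) = 3 + 2·[0.13 + 0.07 + 0.12] = 3 + 0.64 = 3.64.
Under uncorrelated errors the observed covariances equal the true-score covariances, so only the own-variance terms attenuate.
True-score variance = [0.58 + 0.72 + 0.71] + 0.64 = 2.01 + 0.64 = 2.65.
Reliability = 2.65 / 3.64 = 0.728.

0.728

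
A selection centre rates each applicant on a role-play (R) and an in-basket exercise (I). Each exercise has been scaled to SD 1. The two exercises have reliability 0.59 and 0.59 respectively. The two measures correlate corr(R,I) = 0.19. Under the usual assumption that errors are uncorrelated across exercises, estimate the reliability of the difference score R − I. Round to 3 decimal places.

0.494

Var(R−I) = 1 + 1 − 2·0.19 = 2 − 0.38 = 1.62.
With uncorrelated errors the cross-covariances are all true-score covariance, so they carry over unchanged; only the diagonal terms shrink to ρᵢσᵢ².
True-score variance = [0.59 + 0.59] − 0.38 = 1.18 − 0.38 = 0.8.
Reliability = 0.8 / 1.62 = 0.494.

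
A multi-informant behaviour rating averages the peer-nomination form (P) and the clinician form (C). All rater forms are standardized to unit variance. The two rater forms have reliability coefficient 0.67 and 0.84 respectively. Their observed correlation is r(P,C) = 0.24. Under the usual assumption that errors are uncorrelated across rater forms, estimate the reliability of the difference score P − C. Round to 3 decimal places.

0.678

Var(P−C) = 1 + 1 − 2·0.24 = 2 − 0.48 = 1.52.
Because errors are independent across components, Cov(Tᵢ,Tⱼ) = Cov(Xᵢ,Xⱼ); the off-diagonal part of the true-score variance is the same as above.
True-score variance = [0.67 + 0.84] − 0.48 = 1.51 − 0.48 = 1.03.
Reliability = 1.03 / 1.52 = 0.678.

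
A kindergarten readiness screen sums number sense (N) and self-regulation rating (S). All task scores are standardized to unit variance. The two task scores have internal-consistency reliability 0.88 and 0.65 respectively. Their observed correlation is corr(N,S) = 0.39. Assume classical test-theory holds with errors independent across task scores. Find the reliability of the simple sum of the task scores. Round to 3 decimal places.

0.831

Var(N+S) = 2 + 2·[0.39] = 2 + 0.78 = 2.78.
With uncorrelated errors the cross-covariances are all true-score covariance, so they carry over unchanged; only the diagonal terms shrink to ρᵢσᵢ².
True-score variance = [0.88 + 0.65] + 0.78 = 1.53 + 0.78 = 2.31.
Reliability = 2.31 / 2.78 = 0.831.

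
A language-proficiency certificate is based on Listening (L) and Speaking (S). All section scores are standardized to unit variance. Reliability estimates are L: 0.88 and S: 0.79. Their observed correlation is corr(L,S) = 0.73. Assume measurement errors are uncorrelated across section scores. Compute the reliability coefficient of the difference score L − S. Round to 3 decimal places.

0.389

Var(L−S) = 1 + 1 − 2·0.73 = 2 − 1.46 = 0.54.
Under uncorrelated errors the observed covariances equal the true-score covariances, so only the own-variance terms attenuate.
True-score variance = [0.88 + 0.79] − 1.46 = 1.67 − 1.46 = 0.21.
Reliability = 0.21 / 0.54 = 0.389.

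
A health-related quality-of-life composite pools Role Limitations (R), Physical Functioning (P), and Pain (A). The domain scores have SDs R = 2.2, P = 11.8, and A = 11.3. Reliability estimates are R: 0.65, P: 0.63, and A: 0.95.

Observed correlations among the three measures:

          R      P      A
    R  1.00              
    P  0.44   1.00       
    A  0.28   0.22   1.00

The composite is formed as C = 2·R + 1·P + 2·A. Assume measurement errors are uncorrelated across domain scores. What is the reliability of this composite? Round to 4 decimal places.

0.9056

Var(C) = 2²·2.2² + 11.8² + 2²·11.3² + 2·[2·2.2·11.8·0.44 + 4·2.2·11.3·0.28 + 2·11.8·11.3·0.22] = 669.36 + 218.715 = 888.075.
Because errors are independent across components, Cov(Tᵢ,Tⱼ) = Cov(Xᵢ,Xⱼ); the off-diagonal part of the true-score variance is the same as above.
True-score variance = [2²·2.2²·0.65 + 11.8²·0.63 + 2²·11.3²·0.95] + 218.715 = 585.527 + 218.715 = 804.242.
Reliability = 804.242 / 888.075 = 0.9056.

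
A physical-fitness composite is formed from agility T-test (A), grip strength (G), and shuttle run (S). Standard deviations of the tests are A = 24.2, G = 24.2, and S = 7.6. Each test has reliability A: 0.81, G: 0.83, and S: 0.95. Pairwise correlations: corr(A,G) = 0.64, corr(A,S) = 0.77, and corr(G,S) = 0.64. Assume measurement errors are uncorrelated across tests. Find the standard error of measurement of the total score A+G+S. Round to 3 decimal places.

14.619

Var(total) = 1229.04 + 1268.27 = 2497.31.
True-score variance = 1015.32 + 1268.27 = 2283.6, so reliability = 0.9144.
Error variance = 2497.31 − 2283.6 = 213.718; SEM = √213.718 = 14.619.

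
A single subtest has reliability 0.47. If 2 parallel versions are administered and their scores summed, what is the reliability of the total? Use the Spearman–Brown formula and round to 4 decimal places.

0.6395

ρ_k = kρ / (1 + (k−1)ρ) = 2·0.47 / (1 + 1·0.47) = 0.940 / 1.470 = 0.6395.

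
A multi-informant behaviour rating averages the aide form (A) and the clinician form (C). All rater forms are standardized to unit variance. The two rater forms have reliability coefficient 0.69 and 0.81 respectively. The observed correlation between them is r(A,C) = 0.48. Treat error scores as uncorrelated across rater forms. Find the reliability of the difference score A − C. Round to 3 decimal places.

0.519

Var(A−C) = 1 + 1 − 2·0.48 = 2 − 0.96 = 1.04.
With uncorrelated errors the cross-covariances are all true-score covariance, so they carry over unchanged; only the diagonal terms shrink to ρᵢσᵢ².
True-score variance = [0.69 + 0.81] − 0.96 = 1.5 − 0.96 = 0.54.
Reliability = 0.54 / 1.04 = 0.519.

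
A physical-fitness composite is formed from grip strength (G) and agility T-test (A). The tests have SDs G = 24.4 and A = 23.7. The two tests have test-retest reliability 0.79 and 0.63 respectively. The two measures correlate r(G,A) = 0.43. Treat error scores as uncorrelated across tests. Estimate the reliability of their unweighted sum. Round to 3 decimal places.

Var(G+A) = 24.4² + 23.7² + 2·[24.4·23.7·0.43] = 1157.05 + 497.321 = 1654.37.
Because errors are independent across components, Cov(Tᵢ,Tⱼ) = Cov(Xᵢ,Xⱼ); the off-diagonal part of the true-score variance is the same as above.
True-score variance = [24.4²·0.79 + 23.7²·0.63] + 497.321 = 824.199 + 497.321 = 1321.52.
Reliability = 1321.52 / 1654.37 = 0.799.

0.799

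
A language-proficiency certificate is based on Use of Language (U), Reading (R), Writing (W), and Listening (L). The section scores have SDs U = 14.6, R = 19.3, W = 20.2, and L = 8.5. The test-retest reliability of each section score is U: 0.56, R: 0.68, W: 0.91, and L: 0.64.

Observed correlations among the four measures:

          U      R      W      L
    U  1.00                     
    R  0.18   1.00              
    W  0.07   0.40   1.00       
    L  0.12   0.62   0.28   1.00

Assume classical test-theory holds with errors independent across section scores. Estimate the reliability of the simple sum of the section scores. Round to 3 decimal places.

0.851

Var(U+R+W+L) = 14.6² + 19.3² + 20.2² + 8.5² + 2·[14.6·19.3·0.18 + 14.6·20.2·0.07 + 14.6·8.5·0.12 + 19.3·20.2·0.40 + 19.3·8.5·0.62 + 20.2·8.5·0.28] = 1065.94 + 783.976 = 1849.92.
With uncorrelated errors the cross-covariances are all true-score covariance, so they carry over unchanged; only the diagonal terms shrink to ρᵢσᵢ².
True-score variance = [14.6²·0.56 + 19.3²·0.68 + 20.2²·0.91 + 8.5²·0.64] + 783.976 = 790.219 + 783.976 = 1574.19.
Reliability = 1574.19 / 1849.92 = 0.851.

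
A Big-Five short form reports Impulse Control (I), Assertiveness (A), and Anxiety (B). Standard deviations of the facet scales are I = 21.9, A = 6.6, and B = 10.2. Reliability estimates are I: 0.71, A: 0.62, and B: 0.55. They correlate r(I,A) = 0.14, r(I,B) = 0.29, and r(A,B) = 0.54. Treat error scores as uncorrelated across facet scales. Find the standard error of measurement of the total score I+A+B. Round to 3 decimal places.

14.229

Var(total) = 627.21 + 242.737 = 869.947.
True-score variance = 424.752 + 242.737 = 667.489, so reliability = 0.7673.
Error variance = 869.947 − 667.489 = 202.458; SEM = √202.458 = 14.229.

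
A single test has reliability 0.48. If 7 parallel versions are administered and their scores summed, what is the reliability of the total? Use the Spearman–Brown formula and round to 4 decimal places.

ρ_k = kρ / (1 + (k−1)ρ) = 7·0.48 / (1 + 6·0.48) = 3.360 / 3.880 = 0.8660.

0.8660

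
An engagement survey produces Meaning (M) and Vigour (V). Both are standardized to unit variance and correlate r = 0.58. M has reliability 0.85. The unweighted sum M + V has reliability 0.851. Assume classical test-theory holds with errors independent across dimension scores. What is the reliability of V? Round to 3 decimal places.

Var(M+V) = 2 + 2·0.58 = 3.160.
True-score variance = ρ_M + ρ_V + 2·0.58, so 0.851 = (0.85 + ρ_V + 1.16) / 3.160.
ρ_V = 0.851·3.160 − 0.85 − 1.16 = 0.679.

0.679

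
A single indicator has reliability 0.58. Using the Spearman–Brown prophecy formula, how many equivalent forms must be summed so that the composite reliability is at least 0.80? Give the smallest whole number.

3

k ≥ ρ*(1−ρ₁)/(ρ₁(1−ρ*)) = 0.80·0.42 / (0.58·0.20) = 2.897.
Smallest integer k = 3.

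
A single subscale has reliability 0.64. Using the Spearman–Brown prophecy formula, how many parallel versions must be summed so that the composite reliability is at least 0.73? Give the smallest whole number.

2

k ≥ ρ*(1−ρ₁)/(ρ₁(1−ρ*)) = 0.73·0.36 / (0.64·0.27) = 1.521.
Smallest integer k = 2.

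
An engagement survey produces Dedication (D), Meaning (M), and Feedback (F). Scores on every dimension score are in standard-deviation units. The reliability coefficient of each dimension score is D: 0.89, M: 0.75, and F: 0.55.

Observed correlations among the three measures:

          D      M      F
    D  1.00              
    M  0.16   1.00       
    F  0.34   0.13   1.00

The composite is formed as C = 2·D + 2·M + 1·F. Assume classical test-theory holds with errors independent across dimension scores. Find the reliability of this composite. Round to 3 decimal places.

Var(C) = 2² + 2² + 1 + 2·[4·0.16 + 2·0.34 + 2·0.13] = 9 + 3.16 = 12.16.
Because errors are independent across components, Cov(Tᵢ,Tⱼ) = Cov(Xᵢ,Xⱼ); the off-diagonal part of the true-score variance is the same as above.
True-score variance = [2²·0.89 + 2²·0.75 + 0.55] + 3.16 = 7.11 + 3.16 = 10.27.
Reliability = 10.27 / 12.16 = 0.845.

0.845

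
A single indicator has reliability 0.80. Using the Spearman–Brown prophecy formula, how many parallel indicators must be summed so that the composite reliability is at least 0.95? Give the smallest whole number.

5

k ≥ ρ*(1−ρ₁)/(ρ₁(1−ρ*)) = 0.95·0.20 / (0.80·0.05) = 4.750.
Smallest integer k = 5.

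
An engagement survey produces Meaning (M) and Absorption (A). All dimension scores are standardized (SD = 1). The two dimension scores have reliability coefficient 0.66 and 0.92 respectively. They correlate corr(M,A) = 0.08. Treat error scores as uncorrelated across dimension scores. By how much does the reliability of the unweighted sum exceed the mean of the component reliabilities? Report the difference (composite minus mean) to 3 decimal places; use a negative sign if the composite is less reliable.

0.016

Var(sum) = 2 + 0.16 = 2.16; true-score variance = 1.58 + 0.16 = 1.74; composite reliability = 0.8056.
Mean component reliability = 0.7900.
Difference = 0.8056 − 0.7900 = 0.016.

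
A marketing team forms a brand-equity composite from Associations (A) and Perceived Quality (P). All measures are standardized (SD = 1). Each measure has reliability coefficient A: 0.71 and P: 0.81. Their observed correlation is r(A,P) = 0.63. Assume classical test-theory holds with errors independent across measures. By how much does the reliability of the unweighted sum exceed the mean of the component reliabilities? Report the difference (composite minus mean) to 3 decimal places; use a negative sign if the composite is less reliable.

Var(sum) = 2 + 1.26 = 3.26; true-score variance = 1.52 + 1.26 = 2.78; composite reliability = 0.8528.
Mean component reliability = 0.7600.
Difference = 0.8528 − 0.7600 = 0.093.

0.093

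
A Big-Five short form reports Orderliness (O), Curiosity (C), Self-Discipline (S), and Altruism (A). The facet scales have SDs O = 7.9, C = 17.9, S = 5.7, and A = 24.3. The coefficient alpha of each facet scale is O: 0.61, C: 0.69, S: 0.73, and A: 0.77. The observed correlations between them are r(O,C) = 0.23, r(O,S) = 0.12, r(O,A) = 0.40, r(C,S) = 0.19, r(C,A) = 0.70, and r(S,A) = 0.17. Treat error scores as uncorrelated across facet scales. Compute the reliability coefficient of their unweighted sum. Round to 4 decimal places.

Var(O+C+S+A) = 7.9² + 17.9² + 5.7² + 24.3² + 2·[7.9·17.9·0.23 + 7.9·5.7·0.12 + 7.9·24.3·0.40 + 17.9·5.7·0.19 + 17.9·24.3·0.70 + 5.7·24.3·0.17] = 1005.8 + 924.255 = 1930.05.
Under uncorrelated errors the observed covariances equal the true-score covariances, so only the own-variance terms attenuate.
True-score variance = [7.9²·0.61 + 17.9²·0.69 + 5.7²·0.73 + 24.3²·0.77] + 924.255 = 737.548 + 924.255 = 1661.8.
Reliability = 1661.8 / 1930.05 = 0.8610.

0.8610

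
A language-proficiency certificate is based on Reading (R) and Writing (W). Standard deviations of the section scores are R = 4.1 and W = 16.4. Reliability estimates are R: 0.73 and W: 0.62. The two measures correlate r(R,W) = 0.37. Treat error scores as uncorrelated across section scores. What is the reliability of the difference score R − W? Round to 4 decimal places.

Var(R−W) = 4.1² + 16.4² − 2·4.1·16.4·0.37 = 285.77 − 49.7576 = 236.012.
Under uncorrelated errors the observed covariances equal the true-score covariances, so only the own-variance terms attenuate.
True-score variance = [4.1²·0.73 + 16.4²·0.62] − 49.7576 = 179.026 − 49.7576 = 129.269.
Reliability = 129.269 / 236.012 = 0.5477.

0.5477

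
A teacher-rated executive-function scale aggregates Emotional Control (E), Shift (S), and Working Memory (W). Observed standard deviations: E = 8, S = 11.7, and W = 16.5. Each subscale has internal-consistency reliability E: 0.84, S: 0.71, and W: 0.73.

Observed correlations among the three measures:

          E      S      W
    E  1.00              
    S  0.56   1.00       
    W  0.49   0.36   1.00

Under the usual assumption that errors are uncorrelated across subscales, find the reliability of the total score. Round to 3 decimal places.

Var(E+S+W) = 8² + 11.7² + 16.5² + 2·[8·11.7·0.56 + 8·16.5·0.49 + 11.7·16.5·0.36] = 473.14 + 373.188 = 846.328.
Because errors are independent across components, Cov(Tᵢ,Tⱼ) = Cov(Xᵢ,Xⱼ); the off-diagonal part of the true-score variance is the same as above.
True-score variance = [8²·0.84 + 11.7²·0.71 + 16.5²·0.73] + 373.188 = 349.694 + 373.188 = 722.882.
Reliability = 722.882 / 846.328 = 0.854.

0.854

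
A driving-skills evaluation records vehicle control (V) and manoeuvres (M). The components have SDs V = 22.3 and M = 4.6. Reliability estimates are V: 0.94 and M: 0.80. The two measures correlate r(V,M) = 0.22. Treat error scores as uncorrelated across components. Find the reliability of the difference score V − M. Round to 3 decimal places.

0.928

Var(V−M) = 22.3² + 4.6² − 2·22.3·4.6·0.22 = 518.45 − 45.1352 = 473.315.
Under uncorrelated errors the observed covariances equal the true-score covariances, so only the own-variance terms attenuate.
True-score variance = [22.3²·0.94 + 4.6²·0.80] − 45.1352 = 484.381 − 45.1352 = 439.245.
Reliability = 439.245 / 473.315 = 0.928.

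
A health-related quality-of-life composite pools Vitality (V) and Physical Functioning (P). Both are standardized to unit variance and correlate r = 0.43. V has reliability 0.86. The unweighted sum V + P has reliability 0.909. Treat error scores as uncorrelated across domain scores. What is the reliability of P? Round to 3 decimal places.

Var(V+P) = 2 + 2·0.43 = 2.860.
True-score variance = ρ_V + ρ_P + 2·0.43, so 0.909 = (0.86 + ρ_P + 0.86) / 2.860.
ρ_P = 0.909·2.860 − 0.86 − 0.86 = 0.880.

0.880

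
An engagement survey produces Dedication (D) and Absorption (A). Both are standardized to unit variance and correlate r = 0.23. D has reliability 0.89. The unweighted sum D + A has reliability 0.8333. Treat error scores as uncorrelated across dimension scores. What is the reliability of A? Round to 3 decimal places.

0.700

Var(D+A) = 2 + 2·0.23 = 2.460.
True-score variance = ρ_D + ρ_A + 2·0.23, so 0.8333 = (0.89 + ρ_A + 0.46) / 2.460.
ρ_A = 0.8333·2.460 − 0.89 − 0.46 = 0.700.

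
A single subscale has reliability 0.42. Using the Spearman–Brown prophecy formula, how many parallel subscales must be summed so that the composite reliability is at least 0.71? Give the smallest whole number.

4

k ≥ ρ*(1−ρ₁)/(ρ₁(1−ρ*)) = 0.71·0.58 / (0.42·0.29) = 3.381.
Smallest integer k = 4.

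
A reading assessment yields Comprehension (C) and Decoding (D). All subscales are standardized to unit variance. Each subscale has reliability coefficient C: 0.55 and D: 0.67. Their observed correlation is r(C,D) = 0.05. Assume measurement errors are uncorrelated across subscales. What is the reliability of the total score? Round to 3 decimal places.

Var(C+D) = 2 + 2·[0.05] = 2 + 0.1 = 2.1.
With uncorrelated errors the cross-covariances are all true-score covariance, so they carry over unchanged; only the diagonal terms shrink to ρᵢσᵢ².
True-score variance = [0.55 + 0.67] + 0.1 = 1.22 + 0.1 = 1.32.
Reliability = 1.32 / 2.1 = 0.629.

0.629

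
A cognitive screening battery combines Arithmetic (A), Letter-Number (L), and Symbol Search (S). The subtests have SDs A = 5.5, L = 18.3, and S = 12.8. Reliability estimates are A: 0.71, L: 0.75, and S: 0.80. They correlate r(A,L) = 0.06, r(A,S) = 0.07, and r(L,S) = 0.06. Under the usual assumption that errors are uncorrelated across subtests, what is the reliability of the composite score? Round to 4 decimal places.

0.7837

Var(A+L+S) = 5.5² + 18.3² + 12.8² + 2·[5.5·18.3·0.06 + 5.5·12.8·0.07 + 18.3·12.8·0.06] = 528.98 + 50.0428 = 579.023.
Because errors are independent across components, Cov(Tᵢ,Tⱼ) = Cov(Xᵢ,Xⱼ); the off-diagonal part of the true-score variance is the same as above.
True-score variance = [5.5²·0.71 + 18.3²·0.75 + 12.8²·0.80] + 50.0428 = 403.717 + 50.0428 = 453.76.
Reliability = 453.76 / 579.023 = 0.7837.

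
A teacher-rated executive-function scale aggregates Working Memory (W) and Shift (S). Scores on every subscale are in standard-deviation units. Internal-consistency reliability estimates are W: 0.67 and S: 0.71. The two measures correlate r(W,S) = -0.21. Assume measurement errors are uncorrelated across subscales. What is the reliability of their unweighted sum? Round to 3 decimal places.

Var(W+S) = 2 + 2·[(-0.21)] = 2 − 0.42 = 1.58.
Because errors are independent across components, Cov(Tᵢ,Tⱼ) = Cov(Xᵢ,Xⱼ); the off-diagonal part of the true-score variance is the same as above.
True-score variance = [0.67 + 0.71] − 0.42 = 1.38 − 0.42 = 0.96.
Reliability = 0.96 / 1.58 = 0.608.

0.608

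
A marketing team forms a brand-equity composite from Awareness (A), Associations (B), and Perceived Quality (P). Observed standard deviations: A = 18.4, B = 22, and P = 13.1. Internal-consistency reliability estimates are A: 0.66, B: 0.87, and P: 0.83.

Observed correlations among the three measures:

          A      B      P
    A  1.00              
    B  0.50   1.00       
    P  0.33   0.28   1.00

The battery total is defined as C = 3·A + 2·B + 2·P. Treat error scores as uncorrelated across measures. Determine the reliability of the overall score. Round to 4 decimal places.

0.8552

Var(C) = 3²·18.4² + 2²·22² + 2²·13.1² + 2·[6·18.4·22·0.50 + 6·18.4·13.1·0.33 + 4·22·13.1·0.28] = 5669.48 + 4028.89 = 9698.37.
Because errors are independent across components, Cov(Tᵢ,Tⱼ) = Cov(Xᵢ,Xⱼ); the off-diagonal part of the true-score variance is the same as above.
True-score variance = [3²·18.4²·0.66 + 2²·22²·0.87 + 2²·13.1²·0.83] + 4028.89 = 4265.11 + 4028.89 = 8294.
Reliability = 8294 / 9698.37 = 0.8552.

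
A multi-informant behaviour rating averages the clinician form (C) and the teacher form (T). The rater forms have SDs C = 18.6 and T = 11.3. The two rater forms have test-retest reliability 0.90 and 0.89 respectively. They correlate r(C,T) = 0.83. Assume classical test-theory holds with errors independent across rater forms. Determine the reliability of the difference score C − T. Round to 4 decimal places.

0.6101

Var(C−T) = 18.6² + 11.3² − 2·18.6·11.3·0.83 = 473.65 − 348.899 = 124.751.
Under uncorrelated errors the observed covariances equal the true-score covariances, so only the own-variance terms attenuate.
True-score variance = [18.6²·0.90 + 11.3²·0.89] − 348.899 = 425.008 − 348.899 = 76.1093.
Reliability = 76.1093 / 124.751 = 0.6101.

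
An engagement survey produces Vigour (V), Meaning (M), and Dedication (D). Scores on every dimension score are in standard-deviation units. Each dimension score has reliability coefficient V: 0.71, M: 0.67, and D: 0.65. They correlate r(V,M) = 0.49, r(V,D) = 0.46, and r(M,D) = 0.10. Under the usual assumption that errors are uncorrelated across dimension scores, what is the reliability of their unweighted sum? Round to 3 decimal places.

Var(V+M+D) = 3 + 2·[0.49 + 0.46 + 0.10] = 3 + 2.1 = 5.1.
Under uncorrelated errors the observed covariances equal the true-score covariances, so only the own-variance terms attenuate.
True-score variance = [0.71 + 0.67 + 0.65] + 2.1 = 2.03 + 2.1 = 4.13.
Reliability = 4.13 / 5.1 = 0.810.

0.810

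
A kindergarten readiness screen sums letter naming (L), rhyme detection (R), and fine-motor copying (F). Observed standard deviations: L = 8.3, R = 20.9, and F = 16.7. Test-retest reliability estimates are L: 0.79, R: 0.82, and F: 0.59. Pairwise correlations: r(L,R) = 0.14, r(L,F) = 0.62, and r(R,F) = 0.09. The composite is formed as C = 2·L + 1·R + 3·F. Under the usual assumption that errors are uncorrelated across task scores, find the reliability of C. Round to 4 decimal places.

0.7432

Var(C) = 2²·8.3² + 20.9² + 3²·16.7² + 2·[2·8.3·20.9·0.14 + 6·8.3·16.7·0.62 + 3·20.9·16.7·0.09] = 3222.38 + 1316.88 = 4539.26.
Because errors are independent across components, Cov(Tᵢ,Tⱼ) = Cov(Xᵢ,Xⱼ); the off-diagonal part of the true-score variance is the same as above.
True-score variance = [2²·8.3²·0.79 + 20.9²·0.82 + 3²·16.7²·0.59] + 1316.88 = 2056.78 + 1316.88 = 3373.66.
Reliability = 3373.66 / 4539.26 = 0.7432.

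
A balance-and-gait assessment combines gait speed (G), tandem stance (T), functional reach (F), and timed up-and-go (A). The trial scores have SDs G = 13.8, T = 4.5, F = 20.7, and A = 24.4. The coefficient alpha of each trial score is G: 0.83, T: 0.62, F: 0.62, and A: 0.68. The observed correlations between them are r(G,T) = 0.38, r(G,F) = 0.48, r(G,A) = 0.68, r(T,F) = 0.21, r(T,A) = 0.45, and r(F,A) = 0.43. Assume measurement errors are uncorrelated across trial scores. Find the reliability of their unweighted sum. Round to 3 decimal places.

Var(G+T+F+A) = 13.8² + 4.5² + 20.7² + 24.4² + 2·[13.8·4.5·0.38 + 13.8·20.7·0.48 + 13.8·24.4·0.68 + 4.5·20.7·0.21 + 4.5·24.4·0.45 + 20.7·24.4·0.43] = 1234.54 + 1351.68 = 2586.22.
Because errors are independent across components, Cov(Tᵢ,Tⱼ) = Cov(Xᵢ,Xⱼ); the off-diagonal part of the true-score variance is the same as above.
True-score variance = [13.8²·0.83 + 4.5²·0.62 + 20.7²·0.62 + 24.4²·0.68] + 1351.68 = 841.129 + 1351.68 = 2192.81.
Reliability = 2192.81 / 2586.22 = 0.848.

0.848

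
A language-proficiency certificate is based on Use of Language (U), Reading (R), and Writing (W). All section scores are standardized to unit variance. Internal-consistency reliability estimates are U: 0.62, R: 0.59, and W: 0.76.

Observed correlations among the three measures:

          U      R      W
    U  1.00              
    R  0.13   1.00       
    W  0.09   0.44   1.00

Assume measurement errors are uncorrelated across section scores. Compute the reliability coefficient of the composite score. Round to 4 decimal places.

Var(U+R+W) = 3 + 2·[0.13 + 0.09 + 0.44] = 3 + 1.32 = 4.32.
Under uncorrelated errors the observed covariances equal the true-score covariances, so only the own-variance terms attenuate.
True-score variance = [0.62 + 0.59 + 0.76] + 1.32 = 1.97 + 1.32 = 3.29.
Reliability = 3.29 / 4.32 = 0.7616.

0.7616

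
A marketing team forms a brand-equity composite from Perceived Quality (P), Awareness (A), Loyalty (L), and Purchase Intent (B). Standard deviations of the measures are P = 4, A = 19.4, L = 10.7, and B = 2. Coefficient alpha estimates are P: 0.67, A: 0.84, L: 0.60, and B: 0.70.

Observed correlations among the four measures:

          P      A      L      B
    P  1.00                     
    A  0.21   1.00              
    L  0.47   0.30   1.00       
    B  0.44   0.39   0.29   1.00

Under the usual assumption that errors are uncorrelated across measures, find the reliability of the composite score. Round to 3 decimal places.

Var(P+A+L+B) = 4² + 19.4² + 10.7² + 2² + 2·[4·19.4·0.21 + 4·10.7·0.47 + 4·2·0.44 + 19.4·10.7·0.30 + 19.4·2·0.39 + 10.7·2·0.29] = 510.85 + 247.088 = 757.938.
Because errors are independent across components, Cov(Tᵢ,Tⱼ) = Cov(Xᵢ,Xⱼ); the off-diagonal part of the true-score variance is the same as above.
True-score variance = [4²·0.67 + 19.4²·0.84 + 10.7²·0.60 + 2²·0.70] + 247.088 = 398.356 + 247.088 = 645.444.
Reliability = 645.444 / 757.938 = 0.852.

0.852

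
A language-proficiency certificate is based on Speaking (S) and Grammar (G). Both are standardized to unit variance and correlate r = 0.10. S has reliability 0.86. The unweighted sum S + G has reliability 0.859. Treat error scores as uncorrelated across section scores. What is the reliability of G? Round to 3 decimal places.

Var(S+G) = 2 + 2·0.10 = 2.200.
True-score variance = ρ_S + ρ_G + 2·0.10, so 0.859 = (0.86 + ρ_G + 0.20) / 2.200.
ρ_G = 0.859·2.200 − 0.86 − 0.20 = 0.830.

0.830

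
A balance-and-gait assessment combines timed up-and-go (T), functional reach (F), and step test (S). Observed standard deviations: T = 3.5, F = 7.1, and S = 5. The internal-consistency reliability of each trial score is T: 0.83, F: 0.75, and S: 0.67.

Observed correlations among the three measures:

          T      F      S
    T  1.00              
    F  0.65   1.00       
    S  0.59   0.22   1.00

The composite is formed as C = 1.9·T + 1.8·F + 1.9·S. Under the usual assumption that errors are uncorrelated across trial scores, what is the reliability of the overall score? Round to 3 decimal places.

Var(C) = 1.9²·3.5² + 1.8²·7.1² + 1.9²·5² + 2·[3.42·3.5·7.1·0.65 + 3.61·3.5·5·0.59 + 3.42·7.1·5·0.22] = 297.801 + 238.45 = 536.251.
With uncorrelated errors the cross-covariances are all true-score covariance, so they carry over unchanged; only the diagonal terms shrink to ρᵢσᵢ².
True-score variance = [1.9²·3.5²·0.83 + 1.8²·7.1²·0.75 + 1.9²·5²·0.67] + 238.45 = 219.668 + 238.45 = 458.118.
Reliability = 458.118 / 536.251 = 0.854.

0.854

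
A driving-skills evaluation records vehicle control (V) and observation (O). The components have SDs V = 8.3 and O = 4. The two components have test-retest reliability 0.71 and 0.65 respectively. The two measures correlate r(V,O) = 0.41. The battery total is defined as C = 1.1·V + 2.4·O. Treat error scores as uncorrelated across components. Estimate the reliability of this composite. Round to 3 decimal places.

0.772

Var(C) = 1.1²·8.3² + 2.4²·4² + 2·[2.64·8.3·4·0.41] = 175.517 + 71.8714 = 247.388.
With uncorrelated errors the cross-covariances are all true-score covariance, so they carry over unchanged; only the diagonal terms shrink to ρᵢσᵢ².
True-score variance = [1.1²·8.3²·0.71 + 2.4²·4²·0.65] + 71.8714 = 119.087 + 71.8714 = 190.959.
Reliability = 190.959 / 247.388 = 0.772.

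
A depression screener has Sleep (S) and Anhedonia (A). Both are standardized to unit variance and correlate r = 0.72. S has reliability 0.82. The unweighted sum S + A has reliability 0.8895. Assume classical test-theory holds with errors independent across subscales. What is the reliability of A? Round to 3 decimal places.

Var(S+A) = 2 + 2·0.72 = 3.440.
True-score variance = ρ_S + ρ_A + 2·0.72, so 0.8895 = (0.82 + ρ_A + 1.44) / 3.440.
ρ_A = 0.8895·3.440 − 0.82 − 1.44 = 0.800.

0.800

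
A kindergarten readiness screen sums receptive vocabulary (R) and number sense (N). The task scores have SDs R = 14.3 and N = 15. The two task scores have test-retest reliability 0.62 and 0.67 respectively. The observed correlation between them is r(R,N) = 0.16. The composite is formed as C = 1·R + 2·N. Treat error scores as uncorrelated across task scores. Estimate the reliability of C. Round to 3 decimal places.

Var(C) = 14.3² + 2²·15² + 2·[2·14.3·15·0.16] = 1104.49 + 137.28 = 1241.77.
With uncorrelated errors the cross-covariances are all true-score covariance, so they carry over unchanged; only the diagonal terms shrink to ρᵢσᵢ².
True-score variance = [14.3²·0.62 + 2²·15²·0.67] + 137.28 = 729.784 + 137.28 = 867.064.
Reliability = 867.064 / 1241.77 = 0.698.

0.698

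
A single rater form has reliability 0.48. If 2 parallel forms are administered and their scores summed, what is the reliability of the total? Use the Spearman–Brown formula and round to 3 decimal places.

ρ_k = kρ / (1 + (k−1)ρ) = 2·0.48 / (1 + 1·0.48) = 0.960 / 1.480 = 0.649.

0.649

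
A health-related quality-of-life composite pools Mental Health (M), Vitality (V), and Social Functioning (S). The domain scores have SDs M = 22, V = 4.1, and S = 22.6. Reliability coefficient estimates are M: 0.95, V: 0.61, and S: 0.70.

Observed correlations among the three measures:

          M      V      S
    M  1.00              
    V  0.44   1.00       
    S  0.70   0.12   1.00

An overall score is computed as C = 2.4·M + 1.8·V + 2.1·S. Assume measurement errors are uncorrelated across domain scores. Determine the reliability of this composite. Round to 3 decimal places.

0.907

Var(C) = 2.4²·22² + 1.8²·4.1² + 2.1²·22.6² + 2·[4.32·22·4.1·0.44 + 5.04·22·22.6·0.70 + 3.78·4.1·22.6·0.12] = 5094.76 + 3935.21 = 9029.96.
With uncorrelated errors the cross-covariances are all true-score covariance, so they carry over unchanged; only the diagonal terms shrink to ρᵢσᵢ².
True-score variance = [2.4²·22²·0.95 + 1.8²·4.1²·0.61 + 2.1²·22.6²·0.70] + 3935.21 = 4258.39 + 3935.21 = 8193.6.
Reliability = 8193.6 / 9029.96 = 0.907.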